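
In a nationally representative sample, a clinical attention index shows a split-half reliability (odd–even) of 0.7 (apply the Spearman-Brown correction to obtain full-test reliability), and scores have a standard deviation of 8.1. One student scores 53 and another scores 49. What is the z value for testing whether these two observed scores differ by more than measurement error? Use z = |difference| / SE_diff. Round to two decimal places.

Full-length reliability (Spearman-Brown) = 2(0.7)/(1+0.7) ≃ 0.8235
SEM = 8.1000×√(1 − 0.8235) ≃ 3.4027
Standard error of the difference = 3.4027·√2 ≃ 4.8121
z = |53 − 49| / 4.8121 = 4 / 4.8121 ≃ 0.8312

0.83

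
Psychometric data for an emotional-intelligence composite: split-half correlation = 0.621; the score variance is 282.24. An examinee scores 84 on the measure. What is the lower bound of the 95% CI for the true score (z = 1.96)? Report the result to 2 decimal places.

SD = √282.24 ≈ 16.800
Full-length reliability (Spearman-Brown) = 2(0.621)/(1+0.621) ≈ 0.766
SEM = 16.800 × √(1 − 0.766) = 16.800 × √0.234 ≈ 16.800 × 0.484 ≈ 8.123
Margin = 1.96 × 8.123 ≈ 15.922
Lower limit = 84 − 15.922 ≈ 68.078

68.08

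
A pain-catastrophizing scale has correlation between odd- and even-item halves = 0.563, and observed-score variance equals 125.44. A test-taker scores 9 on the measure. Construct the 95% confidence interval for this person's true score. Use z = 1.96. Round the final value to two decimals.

σ = 125.44^(1/2) = 11.2000
r_full = 2·0.563 / (1 + 0.563) ≈ 0.7204
The standard error of measurement is 11.2000·√(1 − 0.7204) ≈ 11.2000·0.5288 ≈ 5.9221.
1.96 · SEM ≈ 11.6074
CI = 9 ± 11.6074 → [-2.6074, 20.6074]

[-2.61, 20.61]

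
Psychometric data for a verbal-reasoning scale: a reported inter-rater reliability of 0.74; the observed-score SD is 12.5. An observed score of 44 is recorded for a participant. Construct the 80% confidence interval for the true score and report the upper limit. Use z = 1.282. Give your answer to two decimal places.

52.17

SEM = 12.500×√(1 − 0.740) ≈ 6.374
Half-width = 1.282×6.374 ≈ 8.171
Upper limit = 44 + 8.171 ≈ 52.171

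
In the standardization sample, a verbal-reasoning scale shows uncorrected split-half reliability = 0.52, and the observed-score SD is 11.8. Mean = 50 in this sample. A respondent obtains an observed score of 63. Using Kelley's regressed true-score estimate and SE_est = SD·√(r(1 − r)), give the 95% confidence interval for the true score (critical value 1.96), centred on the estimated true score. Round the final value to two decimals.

[48.14, 69.65]

r_full = 2·0.52 / (1 + 0.52) ≃ 0.68421
Estimated true score = 0.68421*63 + (1 − 0.68421)*50 ≃ 58.89474
SE_est = SD * √(r(1 − r)) = 11.80000 * √0.21607 ≃ 11.80000 * 0.46483 ≃ 5.48499
95% CI: 58.89474 ± 10.75058 ≃ (48.14416, 69.64531)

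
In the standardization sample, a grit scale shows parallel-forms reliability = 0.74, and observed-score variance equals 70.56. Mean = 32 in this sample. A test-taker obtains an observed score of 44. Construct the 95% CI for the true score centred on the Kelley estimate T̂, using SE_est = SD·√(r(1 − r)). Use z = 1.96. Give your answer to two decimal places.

σ = 70.56^(1/2) = 8.4000
T̂ = r·X + (1 − r)·M = 0.7400*44 + 0.2600*32 = 32.5600 + 8.3200 ≈ 40.8800
SE_est = 8.4000*√(0.7400*0.2600) ≈ 3.6845
95% CI: 40.8800 ± 7.2217 ≈ (33.6583, 48.1017)

[33.66, 48.10]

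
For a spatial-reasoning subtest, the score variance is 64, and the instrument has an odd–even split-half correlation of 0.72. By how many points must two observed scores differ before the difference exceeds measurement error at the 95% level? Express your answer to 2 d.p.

SD = √64 = 8.000
Spearman-Brown: r = 2(0.72) / (1 + 0.72) = 1.440 / 1.720 ≈ 0.837
The standard error of measurement is 8.000·√(1 − 0.837) ≈ 8.000·0.403 ≈ 3.228.
Standard error of the difference = 3.228·√2 ≈ 4.565
Minimum reliable difference = 1.96 · SE_diff ≈ 1.96 · 4.565 ≈ 8.947

8.95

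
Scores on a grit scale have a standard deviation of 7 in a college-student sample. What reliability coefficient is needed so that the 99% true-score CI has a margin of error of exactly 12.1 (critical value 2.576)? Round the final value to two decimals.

0.55

Required SEM = 12.1 / 2.576 ≈ 4.69720
r = 1 − (4.69720/7)² ≈ 1 − 0.45028 ≈ 0.54972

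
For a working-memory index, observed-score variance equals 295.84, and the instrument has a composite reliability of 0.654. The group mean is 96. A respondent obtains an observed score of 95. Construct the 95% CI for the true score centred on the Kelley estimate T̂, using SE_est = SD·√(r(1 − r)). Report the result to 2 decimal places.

[79.31, 111.38]

SD = √295.84 = 17.20000
T̂ = r·X + (1 − r)·M = 0.65400×95 + 0.34600×96 = 62.13000 + 33.21600 ≃ 95.34600
SE_est = SD × √(r(1 − r)) = 17.20000 × √0.22628 ≃ 17.20000 × 0.47569 ≃ 8.18192
CI = 95.34600 ± 1.96 × 8.18192 → [79.30943, 111.38257]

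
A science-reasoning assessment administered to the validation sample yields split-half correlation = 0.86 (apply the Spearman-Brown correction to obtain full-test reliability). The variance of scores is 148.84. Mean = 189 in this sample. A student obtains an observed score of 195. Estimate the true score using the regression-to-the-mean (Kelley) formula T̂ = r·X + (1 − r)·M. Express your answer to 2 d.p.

Full-length reliability (Spearman-Brown) = 2(0.86)/(1+0.86) ≃ 0.92473
T̂ = 0.92473(195) + 0.07527(189) ≃ 194.54839

194.55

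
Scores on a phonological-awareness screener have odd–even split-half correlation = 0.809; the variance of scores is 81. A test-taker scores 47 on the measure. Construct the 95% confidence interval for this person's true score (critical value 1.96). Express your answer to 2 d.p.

SD = √81 ≈ 9.00000
Full-length reliability (Spearman-Brown) = 2(0.809)/(1+0.809) ≈ 0.89442
SEM = 9.00000 · √(1 − 0.89442) = 9.00000 · √0.10558 ≈ 9.00000 · 0.32494 ≈ 2.92442
1.96 · SEM ≈ 5.73187
95% CI: 47 ± 5.73187 = [41.26813, 52.73187]

[41.27, 52.73]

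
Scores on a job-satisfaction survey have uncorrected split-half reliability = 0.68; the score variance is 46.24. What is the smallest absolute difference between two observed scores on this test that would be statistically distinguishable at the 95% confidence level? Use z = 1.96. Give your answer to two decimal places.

SD = √46.24 ≈ 6.800
Full-length reliability (Spearman-Brown) = 2(0.68)/(1+0.68) ≈ 0.810
SEM = 6.800×√(1 − 0.810) ≈ 2.968
SE_diff = SEM × √2 ≈ 2.968 × 1.414 ≈ 4.197
Minimum reliable difference = 1.96 × SE_diff ≈ 1.96 × 4.197 ≈ 8.226

8.23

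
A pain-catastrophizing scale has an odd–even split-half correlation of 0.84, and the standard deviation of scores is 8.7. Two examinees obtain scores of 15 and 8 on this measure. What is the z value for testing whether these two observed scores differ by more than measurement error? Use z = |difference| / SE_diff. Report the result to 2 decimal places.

r_full = 2·0.84 / (1 + 0.84) ≃ 0.913
SEM = 8.700×√(1 − 0.913) ≃ 2.565
SE_diff = √2 × SEM ≃ 3.628
z = 7 / 3.628 ≃ 1.929

1.93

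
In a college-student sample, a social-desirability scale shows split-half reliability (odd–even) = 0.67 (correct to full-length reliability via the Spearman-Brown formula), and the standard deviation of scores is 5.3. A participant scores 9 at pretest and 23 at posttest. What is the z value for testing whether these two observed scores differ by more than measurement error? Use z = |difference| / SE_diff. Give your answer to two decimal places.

Full-length reliability (Spearman-Brown) = 2(0.67)/(1+0.67) ≈ 0.8024
The standard error of measurement is 5.3000·√(1 − 0.8024) ≈ 5.3000·0.4445 ≈ 2.3560.
SE_diff = SEM · √2 ≈ 2.3560 · 1.4142 ≈ 3.3319
z = |9 − 23| / 3.3319 = 14 / 3.3319 ≈ 4.2018

4.20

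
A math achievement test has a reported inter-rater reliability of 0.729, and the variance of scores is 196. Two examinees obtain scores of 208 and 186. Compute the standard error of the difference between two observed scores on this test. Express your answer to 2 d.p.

10.31

SD = √196 = 14.0000
SEM = 14.0000×√(1 − 0.7290) ≈ 7.2881
Standard error of the difference = 7.2881·√2 ≈ 10.3069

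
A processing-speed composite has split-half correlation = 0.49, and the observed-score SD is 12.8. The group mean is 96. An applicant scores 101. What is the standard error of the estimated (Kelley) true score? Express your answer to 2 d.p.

r_full = 2·0.49 / (1 + 0.49) ≈ 0.6577
SE_est = 12.8000·√[r(1 − r)] ≈ 6.0733

6.07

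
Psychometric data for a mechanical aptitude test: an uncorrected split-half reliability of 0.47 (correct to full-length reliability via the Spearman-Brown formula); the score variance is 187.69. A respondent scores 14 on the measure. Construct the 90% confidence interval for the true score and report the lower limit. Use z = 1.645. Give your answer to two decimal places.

0.47

SD = √187.69 = 13.700
Full-length reliability (Spearman-Brown) = 2(0.47)/(1+0.47) ≈ 0.639
SEM = 13.700 × √(1 − 0.639) = 13.700 × √0.361 ≈ 13.700 × 0.600 ≈ 8.226
Margin = 1.645 × 8.226 ≈ 13.532
Lower limit = 14 − 13.532 ≈ 0.468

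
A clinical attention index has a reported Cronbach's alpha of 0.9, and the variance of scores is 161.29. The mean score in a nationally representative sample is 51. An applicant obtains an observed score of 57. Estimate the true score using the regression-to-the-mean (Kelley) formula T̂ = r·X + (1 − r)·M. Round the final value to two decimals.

Estimated true score = 0.9000·57 + (1 − 0.9000)·51 ≈ 56.4000

56.40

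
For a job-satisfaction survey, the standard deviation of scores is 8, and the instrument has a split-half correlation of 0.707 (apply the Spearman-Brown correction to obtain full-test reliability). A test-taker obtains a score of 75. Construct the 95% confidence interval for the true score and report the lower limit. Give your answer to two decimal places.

Spearman-Brown: r = 2(0.707) / (1 + 0.707) = 1.4140 / 1.7070 ≈ 0.8284
The standard error of measurement is 8.0000×√(1 − 0.8284) ≈ 8.0000×0.4143 ≈ 3.3144.
Margin = 1.96 × 3.3144 ≈ 6.4963
Lower bound: 75 − 6.4963 = 68.5037

68.50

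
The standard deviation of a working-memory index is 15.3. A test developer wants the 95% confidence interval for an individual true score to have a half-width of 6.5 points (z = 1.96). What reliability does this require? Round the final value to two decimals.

Required SEM = 6.5 / 1.96 ≈ 3.316
r = 1 − (3.316/15.3)² ≈ 1 − 0.047 ≈ 0.953

0.95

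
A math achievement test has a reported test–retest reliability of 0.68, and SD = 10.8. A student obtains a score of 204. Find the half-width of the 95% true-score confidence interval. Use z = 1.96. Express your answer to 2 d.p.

11.97

SEM = 10.8000 * √(1 − 0.6800) = 10.8000 * √0.3200 ≈ 10.8000 * 0.5657 ≈ 6.1094
1.96 * SEM ≈ 11.9744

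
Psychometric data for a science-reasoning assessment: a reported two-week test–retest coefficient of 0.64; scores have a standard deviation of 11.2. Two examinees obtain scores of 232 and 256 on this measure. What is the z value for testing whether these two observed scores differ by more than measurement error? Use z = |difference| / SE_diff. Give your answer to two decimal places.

The standard error of measurement is 11.200·√(1 − 0.640) ≈ 11.200·0.600 ≈ 6.720.
SE_diff = √2 · SEM ≈ 9.504
z = |232 − 256| / 9.504 = 24 / 9.504 ≈ 2.525

2.53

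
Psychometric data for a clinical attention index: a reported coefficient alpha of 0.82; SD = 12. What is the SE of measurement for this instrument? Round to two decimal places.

5.09

The standard error of measurement is 12.0000*√(1 − 0.8200) ≃ 12.0000*0.4243 ≃ 5.0912.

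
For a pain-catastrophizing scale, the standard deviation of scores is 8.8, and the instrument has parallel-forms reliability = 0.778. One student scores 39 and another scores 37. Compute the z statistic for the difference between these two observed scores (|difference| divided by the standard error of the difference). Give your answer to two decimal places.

SEM = 8.8000 * √(1 − 0.7780) = 8.8000 * √0.2220 ≈ 8.8000 * 0.4712 ≈ 4.1463
SE_diff = SEM * √2 ≈ 4.1463 * 1.4142 ≈ 5.8637
z = 2 / 5.8637 ≈ 0.3411

0.34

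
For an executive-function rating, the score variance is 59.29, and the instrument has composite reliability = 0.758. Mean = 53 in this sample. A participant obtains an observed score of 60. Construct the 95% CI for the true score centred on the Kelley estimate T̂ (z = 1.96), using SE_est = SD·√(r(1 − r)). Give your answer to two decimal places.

SD = √59.29 = 7.700
Estimated true score = 0.758·60 + (1 − 0.758)·53 ≈ 58.306
SE_est = SD · √(r(1 − r)) = 7.700 · √0.183 ≈ 7.700 · 0.428 ≈ 3.298
95% CI: 58.306 ± 6.464 ≈ (51.842, 64.770)

[51.84, 64.77]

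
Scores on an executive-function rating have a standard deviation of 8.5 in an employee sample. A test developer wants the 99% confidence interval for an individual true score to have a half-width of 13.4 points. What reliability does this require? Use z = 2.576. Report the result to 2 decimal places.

0.63

Required SEM = 13.4 / 2.576 ≈ 5.2019
Required reliability = 1 − (SEM/SD)² = 1 − 0.3745 ≈ 0.6255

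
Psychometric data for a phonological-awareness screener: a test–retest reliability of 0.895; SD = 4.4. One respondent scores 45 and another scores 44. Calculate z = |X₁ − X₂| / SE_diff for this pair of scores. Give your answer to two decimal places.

SEM = 4.40000*√(1 − 0.89500) ≈ 1.42576
Standard error of the difference = 1.42576·√2 ≈ 2.01633
z = 1 / 2.01633 ≈ 0.49595

0.50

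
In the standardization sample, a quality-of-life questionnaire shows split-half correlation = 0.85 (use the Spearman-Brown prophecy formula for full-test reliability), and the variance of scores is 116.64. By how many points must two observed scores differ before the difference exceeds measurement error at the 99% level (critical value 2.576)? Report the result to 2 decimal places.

SD = √116.64 = 10.80000
Full-length reliability (Spearman-Brown) = 2(0.85)/(1+0.85) ≃ 0.91892
The standard error of measurement is 10.80000×√(1 − 0.91892) ≃ 10.80000×0.28475 ≃ 3.07527.
Standard error of the difference = 3.07527·√2 ≃ 4.34909
Minimum reliable difference = 2.576 × SE_diff ≃ 2.576 × 4.34909 ≃ 11.20326

11.20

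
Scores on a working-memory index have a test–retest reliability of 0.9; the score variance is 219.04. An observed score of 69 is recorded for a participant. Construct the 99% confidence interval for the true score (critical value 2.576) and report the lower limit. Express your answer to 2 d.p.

56.94

SD = √219.04 = 14.8000
The standard error of measurement is 14.8000*√(1 − 0.9000) ≈ 14.8000*0.3162 ≈ 4.6802.
Half-width = 2.576*4.6802 ≈ 12.0561
Lower bound: 69 − 12.0561 = 56.9439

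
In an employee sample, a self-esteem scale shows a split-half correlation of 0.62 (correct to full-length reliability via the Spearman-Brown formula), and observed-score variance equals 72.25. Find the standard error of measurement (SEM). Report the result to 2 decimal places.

σ = 72.25^(1/2) = 8.5000
Full-length reliability (Spearman-Brown) = 2(0.62)/(1+0.62) ≈ 0.7654
SEM = 8.5000 · √(1 − 0.7654) = 8.5000 · √0.2346 ≈ 8.5000 · 0.4843 ≈ 4.1167

4.12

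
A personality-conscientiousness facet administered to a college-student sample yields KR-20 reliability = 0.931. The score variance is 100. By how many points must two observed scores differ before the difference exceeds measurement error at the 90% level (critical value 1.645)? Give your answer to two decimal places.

SD = √100 = 10.000
SEM = 10.000 × √(1 − 0.931) = 10.000 × √0.069 ≈ 10.000 × 0.263 ≈ 2.627
SE_diff = √2 × SEM ≈ 3.715
Smallest detectable difference = 1.645×3.715 ≈ 6.111

6.11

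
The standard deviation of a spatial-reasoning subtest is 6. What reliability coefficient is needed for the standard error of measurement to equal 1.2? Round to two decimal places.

Required reliability = 1 − (SEM/SD)² = 1 − 0.0400 ≃ 0.9600

0.96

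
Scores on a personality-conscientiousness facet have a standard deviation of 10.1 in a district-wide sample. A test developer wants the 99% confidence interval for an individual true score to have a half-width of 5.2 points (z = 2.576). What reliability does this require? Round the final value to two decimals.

Required SEM = 5.2 / 2.576 ≃ 2.0186
r = 1 − (2.0186/10.1)² ≃ 1 − 0.0399 ≃ 0.9601

0.96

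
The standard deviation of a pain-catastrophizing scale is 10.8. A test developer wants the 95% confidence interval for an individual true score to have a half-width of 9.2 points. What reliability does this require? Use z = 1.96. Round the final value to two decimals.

0.81

SEM needed = half-width / z = 9.2/1.96 ≈ 4.694
r = 1 − (SEM / SD)² = 1 − (4.694 / 10.8)² ≈ 1 − 0.189 ≈ 0.811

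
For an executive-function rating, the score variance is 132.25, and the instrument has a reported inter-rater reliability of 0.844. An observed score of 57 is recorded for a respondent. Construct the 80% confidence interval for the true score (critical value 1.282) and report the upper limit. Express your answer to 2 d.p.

σ = 132.25^(1/2) = 11.500
The standard error of measurement is 11.500*√(1 − 0.844) ≈ 11.500*0.395 ≈ 4.542.
1.282 * SEM ≈ 5.823
Upper limit = 57 + 5.823 ≈ 62.823

62.82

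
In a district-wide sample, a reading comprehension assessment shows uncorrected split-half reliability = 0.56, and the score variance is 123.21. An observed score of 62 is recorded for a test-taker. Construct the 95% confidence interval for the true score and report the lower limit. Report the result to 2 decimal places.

50.45

SD = √123.21 ≃ 11.10000
r_full = 2·0.56 / (1 + 0.56) ≃ 0.71795
SEM = 11.10000*√(1 − 0.71795) ≃ 5.89504
Half-width = 1.96*5.89504 ≃ 11.55429
Lower bound: 62 − 11.55429 = 50.44571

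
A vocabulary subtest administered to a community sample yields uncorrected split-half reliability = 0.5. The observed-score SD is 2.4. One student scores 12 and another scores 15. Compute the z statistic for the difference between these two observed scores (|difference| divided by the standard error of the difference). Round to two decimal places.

1.53

r_full = 2·0.5 / (1 + 0.5) ≈ 0.66667
The standard error of measurement is 2.40000*√(1 − 0.66667) ≈ 2.40000*0.57735 ≈ 1.38564.
SE_diff = SEM * √2 ≈ 1.38564 * 1.41421 ≈ 1.95959
z = 3 / 1.95959 ≈ 1.53093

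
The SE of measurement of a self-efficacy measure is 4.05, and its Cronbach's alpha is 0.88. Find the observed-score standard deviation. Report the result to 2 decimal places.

11.69

SD = SEM / √(1 − r) = 4.05 / √0.12000 ≃ 4.05 / 0.34641 ≃ 11.69134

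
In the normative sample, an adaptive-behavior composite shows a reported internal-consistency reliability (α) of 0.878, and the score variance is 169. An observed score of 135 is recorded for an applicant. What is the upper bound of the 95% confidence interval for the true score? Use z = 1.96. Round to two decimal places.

143.90

σ = 169^(1/2) = 13.000
SEM = 13.000·√(1 − 0.878) ≈ 4.541
1.96 · SEM ≈ 8.900
Upper bound: 135 + 8.900 = 143.900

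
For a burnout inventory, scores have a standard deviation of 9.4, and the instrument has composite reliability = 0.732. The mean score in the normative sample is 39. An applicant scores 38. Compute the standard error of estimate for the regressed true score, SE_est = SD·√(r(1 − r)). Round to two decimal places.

4.16

SE_est = 9.40000×√(0.73200×0.26800) ≃ 4.16343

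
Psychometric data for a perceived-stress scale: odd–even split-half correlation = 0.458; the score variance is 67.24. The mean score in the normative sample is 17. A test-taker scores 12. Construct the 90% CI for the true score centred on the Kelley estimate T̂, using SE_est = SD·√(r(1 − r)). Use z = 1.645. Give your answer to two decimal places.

SD = √67.24 = 8.2000
Full-length reliability (Spearman-Brown) = 2(0.458)/(1+0.458) ≈ 0.6283
Estimated true score = 0.6283×12 + (1 − 0.6283)×17 ≈ 13.8587
SE_est = 8.2000·√[r(1 − r)] ≈ 3.9628
CI = 13.8587 ± 1.645 × 3.9628 → [7.3399, 20.3775]

[7.34, 20.38]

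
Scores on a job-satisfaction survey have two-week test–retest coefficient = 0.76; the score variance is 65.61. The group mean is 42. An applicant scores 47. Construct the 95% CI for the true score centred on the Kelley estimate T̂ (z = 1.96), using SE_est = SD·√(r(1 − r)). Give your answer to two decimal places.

[39.02, 52.58]

SD = √65.61 ≈ 8.1000
Estimated true score = 0.7600·47 + (1 − 0.7600)·42 ≈ 45.8000
SE_est = SD · √(r(1 − r)) = 8.1000 · √0.1824 ≈ 8.1000 · 0.4271 ≈ 3.4594
95% CI: 45.8000 ± 6.7804 ≈ (39.0196, 52.5804)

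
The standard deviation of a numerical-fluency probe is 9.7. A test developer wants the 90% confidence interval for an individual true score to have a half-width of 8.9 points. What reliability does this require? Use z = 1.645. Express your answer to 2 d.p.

Required SEM = 8.9 / 1.645 ≈ 5.4103
r = 1 − (SEM / SD)² = 1 − (5.4103 / 9.7)² ≈ 1 − 0.3111 ≈ 0.6889

0.69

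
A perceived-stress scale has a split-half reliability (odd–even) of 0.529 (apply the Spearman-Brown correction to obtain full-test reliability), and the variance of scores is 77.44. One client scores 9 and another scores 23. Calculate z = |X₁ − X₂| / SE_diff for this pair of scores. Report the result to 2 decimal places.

SD = √77.44 = 8.800
r_full = 2·0.529 / (1 + 0.529) ≈ 0.692
SEM = 8.800 × √(1 − 0.692) = 8.800 × √0.308 ≈ 8.800 × 0.555 ≈ 4.884
SE_diff = SEM × √2 ≈ 4.884 × 1.414 ≈ 6.907
z = |9 − 23| / 6.907 = 14 / 6.907 ≈ 2.027

2.03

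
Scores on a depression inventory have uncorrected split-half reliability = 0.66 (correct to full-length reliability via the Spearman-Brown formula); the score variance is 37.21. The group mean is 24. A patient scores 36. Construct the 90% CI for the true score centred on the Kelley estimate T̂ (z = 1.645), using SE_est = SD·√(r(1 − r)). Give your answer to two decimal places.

[29.49, 37.59]

SD = √37.21 ≃ 6.100
Spearman-Brown: r = 2(0.66) / (1 + 0.66) = 1.320 / 1.660 ≃ 0.795
Estimated true score = 0.795·36 + (1 − 0.795)·24 ≃ 33.542
SE_est = SD · √(r(1 − r)) = 6.100 · √0.163 ≃ 6.100 · 0.404 ≃ 2.462
CI = 33.542 ± 1.645 · 2.462 → [29.493, 37.592]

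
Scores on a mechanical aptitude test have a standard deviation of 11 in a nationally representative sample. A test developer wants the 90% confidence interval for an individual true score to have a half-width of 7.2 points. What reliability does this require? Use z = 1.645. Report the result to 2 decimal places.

Required SEM = 7.2 / 1.645 ≈ 4.377
r = 1 − (SEM / SD)² = 1 − (4.377 / 11)² ≈ 1 − 0.158 ≈ 0.842

0.84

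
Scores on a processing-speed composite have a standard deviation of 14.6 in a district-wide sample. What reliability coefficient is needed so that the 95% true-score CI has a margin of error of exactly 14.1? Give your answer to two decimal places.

Required SEM = 14.1 / 1.96 ≈ 7.194
r = 1 − (SEM / SD)² = 1 − (7.194 / 14.6)² ≈ 1 − 0.243 ≈ 0.757

0.76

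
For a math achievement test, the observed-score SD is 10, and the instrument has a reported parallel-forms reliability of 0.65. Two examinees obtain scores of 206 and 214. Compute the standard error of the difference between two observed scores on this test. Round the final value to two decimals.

The standard error of measurement is 10.000·√(1 − 0.650) ≈ 10.000·0.592 ≈ 5.916.
SE_diff = √2 · SEM ≈ 8.367

8.37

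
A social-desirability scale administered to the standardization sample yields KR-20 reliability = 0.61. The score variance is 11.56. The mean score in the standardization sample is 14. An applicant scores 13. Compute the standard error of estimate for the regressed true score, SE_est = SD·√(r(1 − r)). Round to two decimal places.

SD = √11.56 ≃ 3.400
SE_est = 3.400·√[r(1 − r)] ≃ 1.658

1.66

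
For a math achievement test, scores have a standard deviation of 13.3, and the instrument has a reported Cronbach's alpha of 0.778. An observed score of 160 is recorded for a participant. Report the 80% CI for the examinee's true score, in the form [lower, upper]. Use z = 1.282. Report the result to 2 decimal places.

The standard error of measurement is 13.300·√(1 − 0.778) ≈ 13.300·0.471 ≈ 6.267.
Half-width = 1.282·6.267 ≈ 8.034
Interval: (151.966, 168.034)

[151.97, 168.03]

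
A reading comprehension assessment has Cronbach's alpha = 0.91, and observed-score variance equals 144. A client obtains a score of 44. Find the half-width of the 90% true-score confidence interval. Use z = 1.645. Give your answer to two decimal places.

5.92

SD = √144 ≃ 12.00000
SEM = 12.00000*√(1 − 0.91000) ≃ 3.60000
1.645 * SEM ≃ 5.92200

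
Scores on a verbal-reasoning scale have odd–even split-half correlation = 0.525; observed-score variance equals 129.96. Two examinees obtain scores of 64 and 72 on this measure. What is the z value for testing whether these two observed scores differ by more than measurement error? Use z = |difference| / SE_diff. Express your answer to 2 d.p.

SD = √129.96 = 11.400
Full-length reliability (Spearman-Brown) = 2(0.525)/(1+0.525) ≈ 0.689
SEM = 11.400×√(1 − 0.689) ≈ 6.362
SE_diff = √2 × SEM ≈ 8.998
z = 8 / 8.998 ≈ 0.889

0.89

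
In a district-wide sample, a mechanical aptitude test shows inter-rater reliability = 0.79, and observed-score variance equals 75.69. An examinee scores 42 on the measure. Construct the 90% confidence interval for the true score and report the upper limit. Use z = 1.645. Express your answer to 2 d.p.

48.56

σ = 75.69^(1/2) = 8.7000
The standard error of measurement is 8.7000×√(1 − 0.7900) ≈ 8.7000×0.4583 ≈ 3.9868.
Half-width = 1.645×3.9868 ≈ 6.5584
Upper bound: 42 + 6.5584 = 48.5584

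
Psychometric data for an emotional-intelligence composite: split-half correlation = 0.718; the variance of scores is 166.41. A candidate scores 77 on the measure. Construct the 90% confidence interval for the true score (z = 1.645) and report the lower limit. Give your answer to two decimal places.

68.40

SD = √166.41 = 12.90000
r_full = 2·0.718 / (1 + 0.718) ≈ 0.83586
SEM = 12.90000*√(1 − 0.83586) ≈ 5.22640
1.645 * SEM ≈ 8.59743
Lower limit = 77 − 8.59743 ≈ 68.40257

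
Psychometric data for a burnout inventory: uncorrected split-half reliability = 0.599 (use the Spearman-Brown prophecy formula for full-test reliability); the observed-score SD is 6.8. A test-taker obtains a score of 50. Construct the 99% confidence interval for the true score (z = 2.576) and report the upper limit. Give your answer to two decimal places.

58.77

r_full = 2·0.599 / (1 + 0.599) ≈ 0.7492
The standard error of measurement is 6.8000·√(1 − 0.7492) ≈ 6.8000·0.5008 ≈ 3.4053.
Half-width = 2.576·3.4053 ≈ 8.7721
Upper limit = 50 + 8.7721 ≈ 58.7721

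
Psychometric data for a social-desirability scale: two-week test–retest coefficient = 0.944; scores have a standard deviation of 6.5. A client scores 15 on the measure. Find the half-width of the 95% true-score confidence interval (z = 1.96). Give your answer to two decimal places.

SEM = 6.5000 × √(1 − 0.9440) = 6.5000 × √0.0560 ≈ 6.5000 × 0.2366 ≈ 1.5382
Margin = 1.96 × 1.5382 ≈ 3.0148

3.01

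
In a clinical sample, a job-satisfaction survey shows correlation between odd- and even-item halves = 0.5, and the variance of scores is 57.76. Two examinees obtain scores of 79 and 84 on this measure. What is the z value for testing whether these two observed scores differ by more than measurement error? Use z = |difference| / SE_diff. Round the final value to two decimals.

0.81

SD = √57.76 ≈ 7.600
r_full = 2·0.5 / (1 + 0.5) ≈ 0.667
The standard error of measurement is 7.600*√(1 − 0.667) ≈ 7.600*0.577 ≈ 4.388.
SE_diff = SEM * √2 ≈ 4.388 * 1.414 ≈ 6.205
z = |79 − 84| / 6.205 = 5 / 6.205 ≈ 0.806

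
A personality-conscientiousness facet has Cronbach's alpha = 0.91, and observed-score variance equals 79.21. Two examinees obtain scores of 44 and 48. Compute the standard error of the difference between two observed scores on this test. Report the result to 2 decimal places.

3.78

SD = √79.21 = 8.90000
SEM = 8.90000 * √(1 − 0.91000) = 8.90000 * √0.09000 ≃ 8.90000 * 0.30000 ≃ 2.67000
SE_diff = SEM * √2 ≃ 2.67000 * 1.41421 ≃ 3.77595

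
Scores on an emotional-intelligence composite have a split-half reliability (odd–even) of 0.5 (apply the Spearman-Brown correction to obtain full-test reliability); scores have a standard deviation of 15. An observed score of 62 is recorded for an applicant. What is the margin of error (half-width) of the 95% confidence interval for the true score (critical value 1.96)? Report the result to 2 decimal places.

r_full = 2·0.5 / (1 + 0.5) ≃ 0.6667
SEM = 15.0000 * √(1 − 0.6667) = 15.0000 * √0.3333 ≃ 15.0000 * 0.5774 ≃ 8.6603
1.96 * SEM ≃ 16.9741

16.97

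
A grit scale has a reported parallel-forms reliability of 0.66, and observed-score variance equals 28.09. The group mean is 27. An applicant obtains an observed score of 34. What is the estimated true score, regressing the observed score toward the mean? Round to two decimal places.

T̂ = 0.66000(34) + 0.34000(27) ≈ 31.62000

31.62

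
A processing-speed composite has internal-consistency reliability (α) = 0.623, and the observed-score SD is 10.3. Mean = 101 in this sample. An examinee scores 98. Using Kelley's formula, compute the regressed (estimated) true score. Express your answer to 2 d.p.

Estimated true score = 0.6230*98 + (1 − 0.6230)*101 ≈ 99.1310

99.13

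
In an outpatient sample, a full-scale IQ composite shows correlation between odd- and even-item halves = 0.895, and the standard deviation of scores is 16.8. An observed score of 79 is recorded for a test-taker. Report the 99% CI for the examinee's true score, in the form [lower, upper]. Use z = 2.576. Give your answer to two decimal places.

[68.81, 89.19]

Full-length reliability (Spearman-Brown) = 2(0.895)/(1+0.895) ≈ 0.945
The standard error of measurement is 16.800·√(1 − 0.945) ≈ 16.800·0.235 ≈ 3.955.
2.576 · SEM ≈ 10.187
CI = 79 ± 10.187 → [68.813, 89.187]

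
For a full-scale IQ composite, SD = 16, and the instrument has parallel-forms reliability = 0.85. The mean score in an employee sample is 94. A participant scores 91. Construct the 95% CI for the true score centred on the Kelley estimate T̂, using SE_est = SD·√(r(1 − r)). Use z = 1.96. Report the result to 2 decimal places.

[80.25, 102.65]

T̂ = 0.8500(91) + 0.1500(94) ≃ 91.4500
SE_est = 16.0000*√(0.8500*0.1500) ≃ 5.7131
CI = 91.4500 ± 1.96 * 5.7131 → [80.2522, 102.6478]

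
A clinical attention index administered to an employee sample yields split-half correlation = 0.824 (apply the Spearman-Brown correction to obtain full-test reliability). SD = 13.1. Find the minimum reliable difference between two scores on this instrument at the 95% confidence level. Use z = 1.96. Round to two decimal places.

Full-length reliability (Spearman-Brown) = 2(0.824)/(1+0.824) ≈ 0.904
SEM = 13.100·√(1 − 0.904) ≈ 4.069
SE_diff = √2 · SEM ≈ 5.755
Minimum reliable difference = 1.96 · SE_diff ≈ 1.96 · 5.755 ≈ 11.279

11.28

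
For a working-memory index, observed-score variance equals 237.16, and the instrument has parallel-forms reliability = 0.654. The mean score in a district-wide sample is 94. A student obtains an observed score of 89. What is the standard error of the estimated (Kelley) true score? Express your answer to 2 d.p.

7.33

SD = √237.16 ≈ 15.40000
SE_est = SD × √(r(1 − r)) = 15.40000 × √0.22628 ≈ 15.40000 × 0.47569 ≈ 7.32567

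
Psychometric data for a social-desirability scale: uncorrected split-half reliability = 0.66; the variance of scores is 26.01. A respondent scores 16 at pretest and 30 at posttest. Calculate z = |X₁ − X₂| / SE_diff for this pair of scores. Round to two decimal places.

4.29

SD = √26.01 = 5.1000
Full-length reliability (Spearman-Brown) = 2(0.66)/(1+0.66) ≈ 0.7952
SEM = 5.1000 × √(1 − 0.7952) = 5.1000 × √0.2048 ≈ 5.1000 × 0.4526 ≈ 2.3081
SE_diff = SEM × √2 ≈ 2.3081 × 1.4142 ≈ 3.2642
z = |16 − 30| / 3.2642 = 14 / 3.2642 ≈ 4.2890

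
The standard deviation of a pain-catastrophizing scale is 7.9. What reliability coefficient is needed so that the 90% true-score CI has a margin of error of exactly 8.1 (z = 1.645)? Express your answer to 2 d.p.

0.61

Required SEM = 8.1 / 1.645 ≃ 4.9240
r = 1 − (SEM / SD)² = 1 − (4.9240 / 7.9)² ≃ 1 − 0.3885 ≃ 0.6115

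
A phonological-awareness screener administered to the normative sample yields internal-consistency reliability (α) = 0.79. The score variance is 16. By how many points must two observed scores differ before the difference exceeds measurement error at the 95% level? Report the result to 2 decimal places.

5.08

σ = 16^(1/2) = 4.000
SEM = 4.000·√(1 − 0.790) ≈ 1.833
Standard error of the difference = 1.833·√2 ≈ 2.592
Minimum reliable difference = 1.96 · SE_diff ≈ 1.96 · 2.592 ≈ 5.081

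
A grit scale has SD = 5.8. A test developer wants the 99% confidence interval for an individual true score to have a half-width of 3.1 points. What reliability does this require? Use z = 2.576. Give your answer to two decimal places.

0.96

SEM needed = half-width / z = 3.1/2.576 ≃ 1.2034
r = 1 − (1.2034/5.8)² ≃ 1 − 0.0431 ≃ 0.9569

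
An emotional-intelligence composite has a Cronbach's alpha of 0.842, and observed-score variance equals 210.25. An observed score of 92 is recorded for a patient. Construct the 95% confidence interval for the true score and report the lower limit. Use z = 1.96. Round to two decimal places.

σ = 210.25^(1/2) = 14.500
SEM = 14.500 · √(1 − 0.842) = 14.500 · √0.158 ≃ 14.500 · 0.397 ≃ 5.764
Margin = 1.96 · 5.764 ≃ 11.297
Lower limit = 92 − 11.297 ≃ 80.703

80.70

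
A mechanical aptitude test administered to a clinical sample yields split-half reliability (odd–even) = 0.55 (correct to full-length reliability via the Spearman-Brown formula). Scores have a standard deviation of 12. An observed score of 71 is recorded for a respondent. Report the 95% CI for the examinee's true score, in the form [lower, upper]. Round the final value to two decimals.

[58.33, 83.67]

r_full = 2·0.55 / (1 + 0.55) ≈ 0.710
SEM = 12.000*√(1 − 0.710) ≈ 6.466
1.96 * SEM ≈ 12.673
CI = 71 ± 12.673 → [58.327, 83.673]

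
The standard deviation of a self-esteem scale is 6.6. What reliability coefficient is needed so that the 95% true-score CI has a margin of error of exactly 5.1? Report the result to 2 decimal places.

0.84

Required SEM = 5.1 / 1.96 ≃ 2.60204
Required reliability = 1 − (SEM/SD)² = 1 − 0.15543 ≃ 0.84457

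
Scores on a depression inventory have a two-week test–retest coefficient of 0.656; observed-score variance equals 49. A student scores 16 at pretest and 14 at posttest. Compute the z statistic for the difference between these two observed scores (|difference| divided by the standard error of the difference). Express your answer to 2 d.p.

0.34

SD = √49 = 7.0000
SEM = 7.0000×√(1 − 0.6560) ≈ 4.1056
SE_diff = SEM × √2 ≈ 4.1056 × 1.4142 ≈ 5.8062
z = 2 / 5.8062 ≈ 0.3445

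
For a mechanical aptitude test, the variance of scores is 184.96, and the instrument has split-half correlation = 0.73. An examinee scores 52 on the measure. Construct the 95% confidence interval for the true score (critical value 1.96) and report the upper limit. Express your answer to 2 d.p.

SD = √184.96 ≈ 13.600
Full-length reliability (Spearman-Brown) = 2(0.73)/(1+0.73) ≈ 0.844
SEM = 13.600 × √(1 − 0.844) = 13.600 × √0.156 ≈ 13.600 × 0.395 ≈ 5.373
Margin = 1.96 × 5.373 ≈ 10.531
Upper limit = 52 + 10.531 ≈ 62.531

62.53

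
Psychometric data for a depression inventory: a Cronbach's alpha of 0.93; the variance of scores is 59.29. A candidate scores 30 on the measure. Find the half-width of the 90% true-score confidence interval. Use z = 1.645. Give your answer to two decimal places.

3.35

SD = √59.29 = 7.7000
SEM = 7.7000 × √(1 − 0.9300) = 7.7000 × √0.0700 ≃ 7.7000 × 0.2646 ≃ 2.0372
Half-width = 1.645×2.0372 ≃ 3.3512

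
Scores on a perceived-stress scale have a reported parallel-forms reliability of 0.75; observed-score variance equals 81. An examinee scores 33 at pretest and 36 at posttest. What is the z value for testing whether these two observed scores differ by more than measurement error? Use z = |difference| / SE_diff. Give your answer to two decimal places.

σ = 81^(1/2) = 9.000
SEM = 9.000 · √(1 − 0.750) = 9.000 · √0.250 ≃ 9.000 · 0.500 ≃ 4.500
Standard error of the difference = 4.500·√2 ≃ 6.364
z = |33 − 36| / 6.364 = 3 / 6.364 ≃ 0.471

0.47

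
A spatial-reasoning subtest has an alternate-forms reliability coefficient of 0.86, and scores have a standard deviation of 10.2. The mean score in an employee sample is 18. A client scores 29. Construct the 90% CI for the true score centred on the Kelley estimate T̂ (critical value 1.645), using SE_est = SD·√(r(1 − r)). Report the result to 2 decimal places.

[21.64, 33.28]

Estimated true score = 0.86000·29 + (1 − 0.86000)·18 ≃ 27.46000
SE_est = SD · √(r(1 − r)) = 10.20000 · √0.12040 ≃ 10.20000 · 0.34699 ≃ 3.53927
CI = 27.46000 ± 1.645 · 3.53927 → [21.63790, 33.28210]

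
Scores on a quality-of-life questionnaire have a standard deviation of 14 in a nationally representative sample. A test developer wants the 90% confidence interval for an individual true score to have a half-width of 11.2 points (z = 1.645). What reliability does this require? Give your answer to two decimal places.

0.76

Required SEM = 11.2 / 1.645 ≈ 6.809
r = 1 − (6.809/14)² ≈ 1 − 0.237 ≈ 0.763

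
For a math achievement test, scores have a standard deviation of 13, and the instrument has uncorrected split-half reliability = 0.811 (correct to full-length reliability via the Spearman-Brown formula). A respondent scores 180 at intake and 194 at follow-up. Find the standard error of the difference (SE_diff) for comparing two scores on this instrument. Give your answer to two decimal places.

5.94

Spearman-Brown: r = 2(0.811) / (1 + 0.811) = 1.6220 / 1.8110 ≈ 0.8956
SEM = 13.0000 · √(1 − 0.8956) = 13.0000 · √0.1044 ≈ 13.0000 · 0.3231 ≈ 4.1997
SE_diff = √2 · SEM ≈ 5.9392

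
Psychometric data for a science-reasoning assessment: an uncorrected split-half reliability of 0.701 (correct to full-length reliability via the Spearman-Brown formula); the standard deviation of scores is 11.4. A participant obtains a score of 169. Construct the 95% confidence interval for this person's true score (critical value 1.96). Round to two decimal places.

Full-length reliability (Spearman-Brown) = 2(0.701)/(1+0.701) ≈ 0.82422
SEM = 11.40000 × √(1 − 0.82422) = 11.40000 × √0.17578 ≈ 11.40000 × 0.41926 ≈ 4.77956
1.96 × SEM ≈ 9.36795
95% CI: 169 ± 9.36795 = [159.63205, 178.36795]

[159.63, 178.37]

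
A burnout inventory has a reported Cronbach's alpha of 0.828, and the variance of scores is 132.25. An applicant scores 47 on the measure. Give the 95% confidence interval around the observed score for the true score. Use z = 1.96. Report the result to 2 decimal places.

SD = √132.25 = 11.5000
SEM = 11.5000 · √(1 − 0.8280) = 11.5000 · √0.1720 ≈ 11.5000 · 0.4147 ≈ 4.7694
Margin = 1.96 · 4.7694 ≈ 9.3480
Interval: (37.6520, 56.3480)

[37.65, 56.35]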